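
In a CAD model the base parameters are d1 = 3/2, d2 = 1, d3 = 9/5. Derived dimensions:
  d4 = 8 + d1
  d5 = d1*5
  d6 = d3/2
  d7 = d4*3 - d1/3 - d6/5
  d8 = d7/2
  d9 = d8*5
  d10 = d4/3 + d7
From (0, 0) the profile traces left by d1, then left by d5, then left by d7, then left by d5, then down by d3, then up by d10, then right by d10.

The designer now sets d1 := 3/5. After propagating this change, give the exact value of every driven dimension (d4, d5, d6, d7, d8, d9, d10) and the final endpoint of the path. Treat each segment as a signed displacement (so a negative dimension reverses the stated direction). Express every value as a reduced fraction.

d4 = 43/5
d5 = 3
d6 = 9/10
d7 = 1271/50
d8 = 1271/100
d9 = 1271/20
d10 = 4243/150
endpoint = (-56/15, 3973/150)

Apply edit: d1 := 3/5
  d4 = 8 + d1 = 43/5
  d5 = d1*5 = 3
  d6 = d3/2 = 9/10
  d7 = d4*3 - d1/3 - d6/5 = 1271/50
  d8 = d7/2 = 1271/100
  d9 = d8*5 = 1271/20
  d10 = d4/3 + d7 = 4243/150
Walk from origin (0, 0):
  seg 1: left by d1 = 3/5 → (-3/5, 0)
  seg 2: left by d5 = 3 → (-18/5, 0)
  seg 3: left by d7 = 1271/50 → (-1451/50, 0)
  seg 4: left by d5 = 3 → (-1601/50, 0)
  seg 5: down by d3 = 9/5 → (-1601/50, -9/5)
  seg 6: up by d10 = 4243/150 → (-1601/50, 3973/150)
  seg 7: right by d10 = 4243/150 → (-56/15, 3973/150)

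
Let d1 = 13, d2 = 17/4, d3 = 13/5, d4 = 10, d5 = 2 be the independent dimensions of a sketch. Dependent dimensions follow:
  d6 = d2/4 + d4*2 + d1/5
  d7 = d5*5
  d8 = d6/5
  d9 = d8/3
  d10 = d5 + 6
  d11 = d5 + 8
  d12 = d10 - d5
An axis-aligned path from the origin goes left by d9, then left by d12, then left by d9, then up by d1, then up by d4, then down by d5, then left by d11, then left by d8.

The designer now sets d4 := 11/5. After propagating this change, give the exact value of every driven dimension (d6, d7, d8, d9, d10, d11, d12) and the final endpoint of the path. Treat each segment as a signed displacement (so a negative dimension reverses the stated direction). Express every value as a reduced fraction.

Apply edit: d4 := 11/5
  d6 = d2/4 + d4*2 + d1/5 = 129/16
  d7 = d5*5 = 10
  d8 = d6/5 = 129/80
  d9 = d8/3 = 43/80
  d10 = d5 + 6 = 8
  d11 = d5 + 8 = 10
  d12 = d10 - d5 = 6
Walk from origin (0, 0):
  seg 1: left by d9 = 43/80 → (-43/80, 0)
  seg 2: left by d12 = 6 → (-523/80, 0)
  seg 3: left by d9 = 43/80 → (-283/40, 0)
  seg 4: up by d1 = 13 → (-283/40, 13)
  seg 5: up by d4 = 11/5 → (-283/40, 76/5)
  seg 6: down by d5 = 2 → (-283/40, 66/5)
  seg 7: left by d11 = 10 → (-683/40, 66/5)
  seg 8: left by d8 = 129/80 → (-299/16, 66/5)

d6 = 129/16
d7 = 10
d8 = 129/80
d9 = 43/80
d10 = 8
d11 = 10
d12 = 6
endpoint = (-299/16, 66/5)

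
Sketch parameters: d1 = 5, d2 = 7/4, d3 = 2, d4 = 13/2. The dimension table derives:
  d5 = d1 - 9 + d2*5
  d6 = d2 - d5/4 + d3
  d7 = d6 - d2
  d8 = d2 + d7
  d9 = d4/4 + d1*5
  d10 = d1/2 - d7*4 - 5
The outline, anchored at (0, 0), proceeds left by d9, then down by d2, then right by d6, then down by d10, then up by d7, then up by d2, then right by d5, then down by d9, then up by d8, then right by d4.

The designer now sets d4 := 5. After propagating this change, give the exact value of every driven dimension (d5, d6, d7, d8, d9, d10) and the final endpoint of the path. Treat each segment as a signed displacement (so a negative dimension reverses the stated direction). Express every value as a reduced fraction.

Apply edit: d4 := 5
  d5 = d1 - 9 + d2*5 = 19/4
  d6 = d2 - d5/4 + d3 = 41/16
  d7 = d6 - d2 = 13/16
  d8 = d2 + d7 = 41/16
  d9 = d4/4 + d1*5 = 105/4
  d10 = d1/2 - d7*4 - 5 = -23/4
Walk from origin (0, 0):
  seg 1: left by d9 = 105/4 → (-105/4, 0)
  seg 2: down by d2 = 7/4 → (-105/4, -7/4)
  seg 3: right by d6 = 41/16 → (-379/16, -7/4)
  seg 4: down by d10 = -23/4 → (-379/16, 4)
  seg 5: up by d7 = 13/16 → (-379/16, 77/16)
  seg 6: up by d2 = 7/4 → (-379/16, 105/16)
  seg 7: right by d5 = 19/4 → (-303/16, 105/16)
  seg 8: down by d9 = 105/4 → (-303/16, -315/16)
  seg 9: up by d8 = 41/16 → (-303/16, -137/8)
  seg 10: right by d4 = 5 → (-223/16, -137/8)

d5 = 19/4
d6 = 41/16
d7 = 13/16
d8 = 41/16
d9 = 105/4
d10 = -23/4
endpoint = (-223/16, -137/8)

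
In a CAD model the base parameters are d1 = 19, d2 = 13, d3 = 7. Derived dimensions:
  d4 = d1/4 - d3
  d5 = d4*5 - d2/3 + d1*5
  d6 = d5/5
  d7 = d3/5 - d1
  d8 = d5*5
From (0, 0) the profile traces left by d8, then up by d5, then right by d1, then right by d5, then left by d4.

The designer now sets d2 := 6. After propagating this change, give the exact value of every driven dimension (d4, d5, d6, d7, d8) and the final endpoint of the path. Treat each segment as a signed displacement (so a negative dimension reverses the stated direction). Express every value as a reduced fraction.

Apply edit: d2 := 6
  d4 = d1/4 - d3 = -9/4
  d5 = d4*5 - d2/3 + d1*5 = 327/4
  d6 = d5/5 = 327/20
  d7 = d3/5 - d1 = -88/5
  d8 = d5*5 = 1635/4
Walk from origin (0, 0):
  seg 1: left by d8 = 1635/4 → (-1635/4, 0)
  seg 2: up by d5 = 327/4 → (-1635/4, 327/4)
  seg 3: right by d1 = 19 → (-1559/4, 327/4)
  seg 4: right by d5 = 327/4 → (-308, 327/4)
  seg 5: left by d4 = -9/4 → (-1223/4, 327/4)

d4 = -9/4
d5 = 327/4
d6 = 327/20
d7 = -88/5
d8 = 1635/4
endpoint = (-1223/4, 327/4)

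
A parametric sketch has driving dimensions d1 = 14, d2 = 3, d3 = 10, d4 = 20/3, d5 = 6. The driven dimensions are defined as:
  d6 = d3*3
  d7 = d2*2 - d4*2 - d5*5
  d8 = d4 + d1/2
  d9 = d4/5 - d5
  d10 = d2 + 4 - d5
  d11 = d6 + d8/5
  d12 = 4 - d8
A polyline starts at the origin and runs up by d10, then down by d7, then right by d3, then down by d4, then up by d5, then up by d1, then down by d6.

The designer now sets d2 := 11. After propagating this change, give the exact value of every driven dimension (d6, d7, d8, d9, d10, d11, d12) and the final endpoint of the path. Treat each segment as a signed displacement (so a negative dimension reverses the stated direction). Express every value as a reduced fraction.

d6 = 30
d7 = -64/3
d8 = 41/3
d9 = -14/3
d10 = 9
d11 = 491/15
d12 = -29/3
endpoint = (10, 41/3)

Apply edit: d2 := 11
  d6 = d3*3 = 30
  d7 = d2*2 - d4*2 - d5*5 = -64/3
  d8 = d4 + d1/2 = 41/3
  d9 = d4/5 - d5 = -14/3
  d10 = d2 + 4 - d5 = 9
  d11 = d6 + d8/5 = 491/15
  d12 = 4 - d8 = -29/3
Walk from origin (0, 0):
  seg 1: up by d10 = 9 → (0, 9)
  seg 2: down by d7 = -64/3 → (0, 91/3)
  seg 3: right by d3 = 10 → (10, 91/3)
  seg 4: down by d4 = 20/3 → (10, 71/3)
  seg 5: up by d5 = 6 → (10, 89/3)
  seg 6: up by d1 = 14 → (10, 131/3)
  seg 7: down by d6 = 30 → (10, 41/3)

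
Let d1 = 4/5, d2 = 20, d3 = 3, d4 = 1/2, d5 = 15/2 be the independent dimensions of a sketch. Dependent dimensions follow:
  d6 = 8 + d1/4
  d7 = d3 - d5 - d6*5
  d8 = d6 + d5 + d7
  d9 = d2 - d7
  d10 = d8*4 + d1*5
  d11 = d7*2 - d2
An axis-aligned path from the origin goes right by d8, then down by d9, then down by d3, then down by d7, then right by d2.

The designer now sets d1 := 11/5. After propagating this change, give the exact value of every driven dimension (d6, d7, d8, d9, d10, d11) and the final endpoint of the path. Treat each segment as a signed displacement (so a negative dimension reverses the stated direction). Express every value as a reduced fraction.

d6 = 171/20
d7 = -189/4
d8 = -156/5
d9 = 269/4
d10 = -569/5
d11 = -229/2
endpoint = (-56/5, -23)

Apply edit: d1 := 11/5
  d6 = 8 + d1/4 = 171/20
  d7 = d3 - d5 - d6*5 = -189/4
  d8 = d6 + d5 + d7 = -156/5
  d9 = d2 - d7 = 269/4
  d10 = d8*4 + d1*5 = -569/5
  d11 = d7*2 - d2 = -229/2
Walk from origin (0, 0):
  seg 1: right by d8 = -156/5 → (-156/5, 0)
  seg 2: down by d9 = 269/4 → (-156/5, -269/4)
  seg 3: down by d3 = 3 → (-156/5, -281/4)
  seg 4: down by d7 = -189/4 → (-156/5, -23)
  seg 5: right by d2 = 20 → (-56/5, -23)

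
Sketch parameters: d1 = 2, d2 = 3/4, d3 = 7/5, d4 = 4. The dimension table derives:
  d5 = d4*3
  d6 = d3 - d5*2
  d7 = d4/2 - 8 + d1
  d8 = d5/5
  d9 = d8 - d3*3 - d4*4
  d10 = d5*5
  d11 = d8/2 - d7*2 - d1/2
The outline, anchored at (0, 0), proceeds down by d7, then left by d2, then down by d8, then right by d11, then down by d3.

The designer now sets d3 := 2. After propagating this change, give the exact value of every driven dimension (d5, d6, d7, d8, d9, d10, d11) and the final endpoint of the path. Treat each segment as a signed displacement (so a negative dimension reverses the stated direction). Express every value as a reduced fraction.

Apply edit: d3 := 2
  d5 = d4*3 = 12
  d6 = d3 - d5*2 = -22
  d7 = d4/2 - 8 + d1 = -4
  d8 = d5/5 = 12/5
  d9 = d8 - d3*3 - d4*4 = -98/5
  d10 = d5*5 = 60
  d11 = d8/2 - d7*2 - d1/2 = 41/5
Walk from origin (0, 0):
  seg 1: down by d7 = -4 → (0, 4)
  seg 2: left by d2 = 3/4 → (-3/4, 4)
  seg 3: down by d8 = 12/5 → (-3/4, 8/5)
  seg 4: right by d11 = 41/5 → (149/20, 8/5)
  seg 5: down by d3 = 2 → (149/20, -2/5)

d5 = 12
d6 = -22
d7 = -4
d8 = 12/5
d9 = -98/5
d10 = 60
d11 = 41/5
endpoint = (149/20, -2/5)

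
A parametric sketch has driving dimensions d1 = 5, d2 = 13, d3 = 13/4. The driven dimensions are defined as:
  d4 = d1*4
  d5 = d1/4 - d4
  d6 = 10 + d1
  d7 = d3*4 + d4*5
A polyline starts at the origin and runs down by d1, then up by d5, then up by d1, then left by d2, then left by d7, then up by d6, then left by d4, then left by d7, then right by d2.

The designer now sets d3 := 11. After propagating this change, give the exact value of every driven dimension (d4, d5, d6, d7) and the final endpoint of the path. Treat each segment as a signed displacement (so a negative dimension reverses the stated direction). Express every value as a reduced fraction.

d4 = 20
d5 = -75/4
d6 = 15
d7 = 144
endpoint = (-308, -15/4)

Apply edit: d3 := 11
  d4 = d1*4 = 20
  d5 = d1/4 - d4 = -75/4
  d6 = 10 + d1 = 15
  d7 = d3*4 + d4*5 = 144
Walk from origin (0, 0):
  seg 1: down by d1 = 5 → (0, -5)
  seg 2: up by d5 = -75/4 → (0, -95/4)
  seg 3: up by d1 = 5 → (0, -75/4)
  seg 4: left by d2 = 13 → (-13, -75/4)
  seg 5: left by d7 = 144 → (-157, -75/4)
  seg 6: up by d6 = 15 → (-157, -15/4)
  seg 7: left by d4 = 20 → (-177, -15/4)
  seg 8: left by d7 = 144 → (-321, -15/4)
  seg 9: right by d2 = 13 → (-308, -15/4)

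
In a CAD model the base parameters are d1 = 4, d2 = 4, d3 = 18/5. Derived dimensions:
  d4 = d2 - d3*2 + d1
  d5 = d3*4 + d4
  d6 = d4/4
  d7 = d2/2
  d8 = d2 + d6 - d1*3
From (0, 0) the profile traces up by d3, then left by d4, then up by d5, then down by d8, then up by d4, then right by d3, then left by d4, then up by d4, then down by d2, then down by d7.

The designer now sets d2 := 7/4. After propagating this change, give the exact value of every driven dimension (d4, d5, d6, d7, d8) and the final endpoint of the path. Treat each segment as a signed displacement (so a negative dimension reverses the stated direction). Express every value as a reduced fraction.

Apply edit: d2 := 7/4
  d4 = d2 - d3*2 + d1 = -29/20
  d5 = d3*4 + d4 = 259/20
  d6 = d4/4 = -29/80
  d7 = d2/2 = 7/8
  d8 = d2 + d6 - d1*3 = -849/80
Walk from origin (0, 0):
  seg 1: up by d3 = 18/5 → (0, 18/5)
  seg 2: left by d4 = -29/20 → (29/20, 18/5)
  seg 3: up by d5 = 259/20 → (29/20, 331/20)
  seg 4: down by d8 = -849/80 → (29/20, 2173/80)
  seg 5: up by d4 = -29/20 → (29/20, 2057/80)
  seg 6: right by d3 = 18/5 → (101/20, 2057/80)
  seg 7: left by d4 = -29/20 → (13/2, 2057/80)
  seg 8: up by d4 = -29/20 → (13/2, 1941/80)
  seg 9: down by d2 = 7/4 → (13/2, 1801/80)
  seg 10: down by d7 = 7/8 → (13/2, 1731/80)

d4 = -29/20
d5 = 259/20
d6 = -29/80
d7 = 7/8
d8 = -849/80
endpoint = (13/2, 1731/80)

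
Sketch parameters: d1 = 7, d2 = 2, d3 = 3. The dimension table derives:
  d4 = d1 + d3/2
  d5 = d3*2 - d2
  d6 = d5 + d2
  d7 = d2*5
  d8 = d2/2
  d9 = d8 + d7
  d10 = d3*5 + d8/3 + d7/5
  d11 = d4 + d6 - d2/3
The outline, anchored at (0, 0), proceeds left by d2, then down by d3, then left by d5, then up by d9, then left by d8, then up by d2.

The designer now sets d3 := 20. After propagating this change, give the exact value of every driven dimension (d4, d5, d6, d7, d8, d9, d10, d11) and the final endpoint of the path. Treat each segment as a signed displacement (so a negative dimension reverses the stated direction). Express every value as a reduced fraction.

d4 = 17
d5 = 38
d6 = 40
d7 = 10
d8 = 1
d9 = 11
d10 = 307/3
d11 = 169/3
endpoint = (-41, -7)

Apply edit: d3 := 20
  d4 = d1 + d3/2 = 17
  d5 = d3*2 - d2 = 38
  d6 = d5 + d2 = 40
  d7 = d2*5 = 10
  d8 = d2/2 = 1
  d9 = d8 + d7 = 11
  d10 = d3*5 + d8/3 + d7/5 = 307/3
  d11 = d4 + d6 - d2/3 = 169/3
Walk from origin (0, 0):
  seg 1: left by d2 = 2 → (-2, 0)
  seg 2: down by d3 = 20 → (-2, -20)
  seg 3: left by d5 = 38 → (-40, -20)
  seg 4: up by d9 = 11 → (-40, -9)
  seg 5: left by d8 = 1 → (-41, -9)
  seg 6: up by d2 = 2 → (-41, -7)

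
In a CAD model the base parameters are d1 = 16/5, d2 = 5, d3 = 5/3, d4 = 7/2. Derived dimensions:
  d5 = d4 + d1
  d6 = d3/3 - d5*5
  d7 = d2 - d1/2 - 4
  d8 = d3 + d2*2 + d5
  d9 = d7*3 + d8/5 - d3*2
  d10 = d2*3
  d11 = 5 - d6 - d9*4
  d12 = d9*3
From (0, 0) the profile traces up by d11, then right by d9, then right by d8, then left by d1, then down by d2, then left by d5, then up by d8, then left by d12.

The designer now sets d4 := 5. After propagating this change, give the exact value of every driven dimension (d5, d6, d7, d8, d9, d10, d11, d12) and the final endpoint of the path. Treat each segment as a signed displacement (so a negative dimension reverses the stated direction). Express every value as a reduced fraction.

Apply edit: d4 := 5
  d5 = d4 + d1 = 41/5
  d6 = d3/3 - d5*5 = -364/9
  d7 = d2 - d1/2 - 4 = -3/5
  d8 = d3 + d2*2 + d5 = 298/15
  d9 = d7*3 + d8/5 - d3*2 = -29/25
  d10 = d2*3 = 15
  d11 = 5 - d6 - d9*4 = 11269/225
  d12 = d9*3 = -87/25
Walk from origin (0, 0):
  seg 1: up by d11 = 11269/225 → (0, 11269/225)
  seg 2: right by d9 = -29/25 → (-29/25, 11269/225)
  seg 3: right by d8 = 298/15 → (1403/75, 11269/225)
  seg 4: left by d1 = 16/5 → (1163/75, 11269/225)
  seg 5: down by d2 = 5 → (1163/75, 10144/225)
  seg 6: left by d5 = 41/5 → (548/75, 10144/225)
  seg 7: up by d8 = 298/15 → (548/75, 14614/225)
  seg 8: left by d12 = -87/25 → (809/75, 14614/225)

d5 = 41/5
d6 = -364/9
d7 = -3/5
d8 = 298/15
d9 = -29/25
d10 = 15
d11 = 11269/225
d12 = -87/25
endpoint = (809/75, 14614/225)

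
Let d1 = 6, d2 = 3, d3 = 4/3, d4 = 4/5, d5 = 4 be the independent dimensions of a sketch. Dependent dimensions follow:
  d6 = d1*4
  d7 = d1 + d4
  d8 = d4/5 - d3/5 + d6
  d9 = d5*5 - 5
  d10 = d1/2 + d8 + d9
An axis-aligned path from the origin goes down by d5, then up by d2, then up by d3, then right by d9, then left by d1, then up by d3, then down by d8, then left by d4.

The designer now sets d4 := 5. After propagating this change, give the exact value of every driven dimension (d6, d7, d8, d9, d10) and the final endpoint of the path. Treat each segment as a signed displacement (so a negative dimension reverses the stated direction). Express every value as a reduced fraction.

d6 = 24
d7 = 11
d8 = 371/15
d9 = 15
d10 = 641/15
endpoint = (4, -346/15)

Apply edit: d4 := 5
  d6 = d1*4 = 24
  d7 = d1 + d4 = 11
  d8 = d4/5 - d3/5 + d6 = 371/15
  d9 = d5*5 - 5 = 15
  d10 = d1/2 + d8 + d9 = 641/15
Walk from origin (0, 0):
  seg 1: down by d5 = 4 → (0, -4)
  seg 2: up by d2 = 3 → (0, -1)
  seg 3: up by d3 = 4/3 → (0, 1/3)
  seg 4: right by d9 = 15 → (15, 1/3)
  seg 5: left by d1 = 6 → (9, 1/3)
  seg 6: up by d3 = 4/3 → (9, 5/3)
  seg 7: down by d8 = 371/15 → (9, -346/15)
  seg 8: left by d4 = 5 → (4, -346/15)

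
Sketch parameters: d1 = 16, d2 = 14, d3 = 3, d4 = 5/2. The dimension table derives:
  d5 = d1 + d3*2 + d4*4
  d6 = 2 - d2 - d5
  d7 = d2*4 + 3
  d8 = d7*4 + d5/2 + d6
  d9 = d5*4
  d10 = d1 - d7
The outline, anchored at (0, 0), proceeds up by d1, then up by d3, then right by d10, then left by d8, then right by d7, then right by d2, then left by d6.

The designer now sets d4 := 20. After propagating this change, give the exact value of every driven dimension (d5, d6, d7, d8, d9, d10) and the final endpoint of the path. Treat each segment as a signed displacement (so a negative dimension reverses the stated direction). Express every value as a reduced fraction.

Apply edit: d4 := 20
  d5 = d1 + d3*2 + d4*4 = 102
  d6 = 2 - d2 - d5 = -114
  d7 = d2*4 + 3 = 59
  d8 = d7*4 + d5/2 + d6 = 173
  d9 = d5*4 = 408
  d10 = d1 - d7 = -43
Walk from origin (0, 0):
  seg 1: up by d1 = 16 → (0, 16)
  seg 2: up by d3 = 3 → (0, 19)
  seg 3: right by d10 = -43 → (-43, 19)
  seg 4: left by d8 = 173 → (-216, 19)
  seg 5: right by d7 = 59 → (-157, 19)
  seg 6: right by d2 = 14 → (-143, 19)
  seg 7: left by d6 = -114 → (-29, 19)

d5 = 102
d6 = -114
d7 = 59
d8 = 173
d9 = 408
d10 = -43
endpoint = (-29, 19)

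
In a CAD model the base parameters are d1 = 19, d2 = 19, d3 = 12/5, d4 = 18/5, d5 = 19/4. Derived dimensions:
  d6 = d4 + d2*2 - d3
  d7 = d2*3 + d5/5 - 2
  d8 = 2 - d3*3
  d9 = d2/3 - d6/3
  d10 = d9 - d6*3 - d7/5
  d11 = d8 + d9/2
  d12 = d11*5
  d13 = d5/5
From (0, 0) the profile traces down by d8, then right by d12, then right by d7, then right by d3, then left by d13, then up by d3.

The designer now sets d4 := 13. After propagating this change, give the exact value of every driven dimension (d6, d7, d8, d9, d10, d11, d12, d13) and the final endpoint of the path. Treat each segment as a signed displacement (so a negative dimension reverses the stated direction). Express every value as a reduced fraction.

d6 = 243/5
d7 = 1119/20
d8 = -26/5
d9 = -148/15
d10 = -50057/300
d11 = -152/15
d12 = -152/3
d13 = 19/20
endpoint = (101/15, 38/5)

Apply edit: d4 := 13
  d6 = d4 + d2*2 - d3 = 243/5
  d7 = d2*3 + d5/5 - 2 = 1119/20
  d8 = 2 - d3*3 = -26/5
  d9 = d2/3 - d6/3 = -148/15
  d10 = d9 - d6*3 - d7/5 = -50057/300
  d11 = d8 + d9/2 = -152/15
  d12 = d11*5 = -152/3
  d13 = d5/5 = 19/20
Walk from origin (0, 0):
  seg 1: down by d8 = -26/5 → (0, 26/5)
  seg 2: right by d12 = -152/3 → (-152/3, 26/5)
  seg 3: right by d7 = 1119/20 → (317/60, 26/5)
  seg 4: right by d3 = 12/5 → (461/60, 26/5)
  seg 5: left by d13 = 19/20 → (101/15, 26/5)
  seg 6: up by d3 = 12/5 → (101/15, 38/5)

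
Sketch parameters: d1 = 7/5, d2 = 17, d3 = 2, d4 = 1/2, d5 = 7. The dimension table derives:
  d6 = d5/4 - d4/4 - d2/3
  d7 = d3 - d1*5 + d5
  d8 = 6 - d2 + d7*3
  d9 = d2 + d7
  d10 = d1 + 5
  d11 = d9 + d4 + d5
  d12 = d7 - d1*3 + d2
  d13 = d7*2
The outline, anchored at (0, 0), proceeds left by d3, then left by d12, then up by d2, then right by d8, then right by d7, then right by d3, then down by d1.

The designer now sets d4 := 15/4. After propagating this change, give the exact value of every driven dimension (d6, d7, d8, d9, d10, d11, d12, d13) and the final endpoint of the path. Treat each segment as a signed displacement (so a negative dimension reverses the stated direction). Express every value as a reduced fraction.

Apply edit: d4 := 15/4
  d6 = d5/4 - d4/4 - d2/3 = -233/48
  d7 = d3 - d1*5 + d5 = 2
  d8 = 6 - d2 + d7*3 = -5
  d9 = d2 + d7 = 19
  d10 = d1 + 5 = 32/5
  d11 = d9 + d4 + d5 = 119/4
  d12 = d7 - d1*3 + d2 = 74/5
  d13 = d7*2 = 4
Walk from origin (0, 0):
  seg 1: left by d3 = 2 → (-2, 0)
  seg 2: left by d12 = 74/5 → (-84/5, 0)
  seg 3: up by d2 = 17 → (-84/5, 17)
  seg 4: right by d8 = -5 → (-109/5, 17)
  seg 5: right by d7 = 2 → (-99/5, 17)
  seg 6: right by d3 = 2 → (-89/5, 17)
  seg 7: down by d1 = 7/5 → (-89/5, 78/5)

d6 = -233/48
d7 = 2
d8 = -5
d9 = 19
d10 = 32/5
d11 = 119/4
d12 = 74/5
d13 = 4
endpoint = (-89/5, 78/5)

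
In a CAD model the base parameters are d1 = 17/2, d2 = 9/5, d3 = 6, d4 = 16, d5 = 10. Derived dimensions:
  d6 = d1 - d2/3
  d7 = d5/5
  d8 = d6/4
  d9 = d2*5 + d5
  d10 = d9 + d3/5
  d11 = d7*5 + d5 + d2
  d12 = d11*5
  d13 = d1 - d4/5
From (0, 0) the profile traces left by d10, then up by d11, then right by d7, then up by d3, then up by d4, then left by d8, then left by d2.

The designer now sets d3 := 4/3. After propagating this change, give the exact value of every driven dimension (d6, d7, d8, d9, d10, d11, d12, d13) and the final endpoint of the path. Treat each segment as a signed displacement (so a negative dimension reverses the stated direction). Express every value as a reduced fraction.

d6 = 79/10
d7 = 2
d8 = 79/40
d9 = 19
d10 = 289/15
d11 = 109/5
d12 = 109
d13 = 53/10
endpoint = (-505/24, 587/15)

Apply edit: d3 := 4/3
  d6 = d1 - d2/3 = 79/10
  d7 = d5/5 = 2
  d8 = d6/4 = 79/40
  d9 = d2*5 + d5 = 19
  d10 = d9 + d3/5 = 289/15
  d11 = d7*5 + d5 + d2 = 109/5
  d12 = d11*5 = 109
  d13 = d1 - d4/5 = 53/10
Walk from origin (0, 0):
  seg 1: left by d10 = 289/15 → (-289/15, 0)
  seg 2: up by d11 = 109/5 → (-289/15, 109/5)
  seg 3: right by d7 = 2 → (-259/15, 109/5)
  seg 4: up by d3 = 4/3 → (-259/15, 347/15)
  seg 5: up by d4 = 16 → (-259/15, 587/15)
  seg 6: left by d8 = 79/40 → (-2309/120, 587/15)
  seg 7: left by d2 = 9/5 → (-505/24, 587/15)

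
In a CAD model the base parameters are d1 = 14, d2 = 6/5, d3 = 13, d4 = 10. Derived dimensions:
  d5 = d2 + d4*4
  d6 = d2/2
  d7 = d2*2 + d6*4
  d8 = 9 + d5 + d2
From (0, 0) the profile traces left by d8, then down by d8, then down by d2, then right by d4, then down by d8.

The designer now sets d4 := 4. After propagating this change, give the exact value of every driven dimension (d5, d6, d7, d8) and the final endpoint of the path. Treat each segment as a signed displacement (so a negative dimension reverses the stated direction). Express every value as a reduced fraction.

Apply edit: d4 := 4
  d5 = d2 + d4*4 = 86/5
  d6 = d2/2 = 3/5
  d7 = d2*2 + d6*4 = 24/5
  d8 = 9 + d5 + d2 = 137/5
Walk from origin (0, 0):
  seg 1: left by d8 = 137/5 → (-137/5, 0)
  seg 2: down by d8 = 137/5 → (-137/5, -137/5)
  seg 3: down by d2 = 6/5 → (-137/5, -143/5)
  seg 4: right by d4 = 4 → (-117/5, -143/5)
  seg 5: down by d8 = 137/5 → (-117/5, -56)

d5 = 86/5
d6 = 3/5
d7 = 24/5
d8 = 137/5
endpoint = (-117/5, -56)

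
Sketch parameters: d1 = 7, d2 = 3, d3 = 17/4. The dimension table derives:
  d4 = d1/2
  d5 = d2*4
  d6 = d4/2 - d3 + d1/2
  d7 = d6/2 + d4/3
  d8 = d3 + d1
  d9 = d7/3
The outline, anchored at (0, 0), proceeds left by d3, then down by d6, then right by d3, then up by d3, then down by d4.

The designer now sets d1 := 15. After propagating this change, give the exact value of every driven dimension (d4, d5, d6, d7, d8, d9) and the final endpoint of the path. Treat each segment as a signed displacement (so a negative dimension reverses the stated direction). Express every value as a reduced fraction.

d4 = 15/2
d5 = 12
d6 = 7
d7 = 6
d8 = 77/4
d9 = 2
endpoint = (0, -41/4)

Apply edit: d1 := 15
  d4 = d1/2 = 15/2
  d5 = d2*4 = 12
  d6 = d4/2 - d3 + d1/2 = 7
  d7 = d6/2 + d4/3 = 6
  d8 = d3 + d1 = 77/4
  d9 = d7/3 = 2
Walk from origin (0, 0):
  seg 1: left by d3 = 17/4 → (-17/4, 0)
  seg 2: down by d6 = 7 → (-17/4, -7)
  seg 3: right by d3 = 17/4 → (0, -7)
  seg 4: up by d3 = 17/4 → (0, -11/4)
  seg 5: down by d4 = 15/2 → (0, -41/4)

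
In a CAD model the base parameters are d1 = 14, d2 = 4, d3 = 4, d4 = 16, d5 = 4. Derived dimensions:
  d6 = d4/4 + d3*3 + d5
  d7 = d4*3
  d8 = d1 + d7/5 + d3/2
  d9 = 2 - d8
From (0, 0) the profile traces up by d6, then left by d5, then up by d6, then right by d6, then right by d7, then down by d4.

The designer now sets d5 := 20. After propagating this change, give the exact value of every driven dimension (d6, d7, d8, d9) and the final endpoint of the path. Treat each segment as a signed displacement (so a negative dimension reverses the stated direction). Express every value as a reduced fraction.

Apply edit: d5 := 20
  d6 = d4/4 + d3*3 + d5 = 36
  d7 = d4*3 = 48
  d8 = d1 + d7/5 + d3/2 = 128/5
  d9 = 2 - d8 = -118/5
Walk from origin (0, 0):
  seg 1: up by d6 = 36 → (0, 36)
  seg 2: left by d5 = 20 → (-20, 36)
  seg 3: up by d6 = 36 → (-20, 72)
  seg 4: right by d6 = 36 → (16, 72)
  seg 5: right by d7 = 48 → (64, 72)
  seg 6: down by d4 = 16 → (64, 56)

d6 = 36
d7 = 48
d8 = 128/5
d9 = -118/5
endpoint = (64, 56)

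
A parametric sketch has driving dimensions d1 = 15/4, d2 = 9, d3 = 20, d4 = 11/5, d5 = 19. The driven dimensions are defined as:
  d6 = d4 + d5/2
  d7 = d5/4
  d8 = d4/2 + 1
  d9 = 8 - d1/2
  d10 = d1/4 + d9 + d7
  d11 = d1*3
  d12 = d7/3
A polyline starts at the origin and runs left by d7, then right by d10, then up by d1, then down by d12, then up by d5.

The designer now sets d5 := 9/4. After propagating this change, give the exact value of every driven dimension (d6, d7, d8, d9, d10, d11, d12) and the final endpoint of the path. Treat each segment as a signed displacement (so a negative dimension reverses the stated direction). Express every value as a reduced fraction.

Apply edit: d5 := 9/4
  d6 = d4 + d5/2 = 133/40
  d7 = d5/4 = 9/16
  d8 = d4/2 + 1 = 21/10
  d9 = 8 - d1/2 = 49/8
  d10 = d1/4 + d9 + d7 = 61/8
  d11 = d1*3 = 45/4
  d12 = d7/3 = 3/16
Walk from origin (0, 0):
  seg 1: left by d7 = 9/16 → (-9/16, 0)
  seg 2: right by d10 = 61/8 → (113/16, 0)
  seg 3: up by d1 = 15/4 → (113/16, 15/4)
  seg 4: down by d12 = 3/16 → (113/16, 57/16)
  seg 5: up by d5 = 9/4 → (113/16, 93/16)

d6 = 133/40
d7 = 9/16
d8 = 21/10
d9 = 49/8
d10 = 61/8
d11 = 45/4
d12 = 3/16
endpoint = (113/16, 93/16)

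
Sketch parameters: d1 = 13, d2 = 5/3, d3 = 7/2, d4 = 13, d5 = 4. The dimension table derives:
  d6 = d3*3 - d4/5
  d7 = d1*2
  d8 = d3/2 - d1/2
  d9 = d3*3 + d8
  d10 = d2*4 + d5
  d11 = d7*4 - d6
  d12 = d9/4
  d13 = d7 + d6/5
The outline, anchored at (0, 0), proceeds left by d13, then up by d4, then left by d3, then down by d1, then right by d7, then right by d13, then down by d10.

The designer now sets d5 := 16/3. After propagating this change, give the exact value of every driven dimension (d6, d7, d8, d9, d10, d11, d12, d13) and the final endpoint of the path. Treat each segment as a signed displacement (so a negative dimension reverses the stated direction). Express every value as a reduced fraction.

Apply edit: d5 := 16/3
  d6 = d3*3 - d4/5 = 79/10
  d7 = d1*2 = 26
  d8 = d3/2 - d1/2 = -19/4
  d9 = d3*3 + d8 = 23/4
  d10 = d2*4 + d5 = 12
  d11 = d7*4 - d6 = 961/10
  d12 = d9/4 = 23/16
  d13 = d7 + d6/5 = 1379/50
Walk from origin (0, 0):
  seg 1: left by d13 = 1379/50 → (-1379/50, 0)
  seg 2: up by d4 = 13 → (-1379/50, 13)
  seg 3: left by d3 = 7/2 → (-777/25, 13)
  seg 4: down by d1 = 13 → (-777/25, 0)
  seg 5: right by d7 = 26 → (-127/25, 0)
  seg 6: right by d13 = 1379/50 → (45/2, 0)
  seg 7: down by d10 = 12 → (45/2, -12)

d6 = 79/10
d7 = 26
d8 = -19/4
d9 = 23/4
d10 = 12
d11 = 961/10
d12 = 23/16
d13 = 1379/50
endpoint = (45/2, -12)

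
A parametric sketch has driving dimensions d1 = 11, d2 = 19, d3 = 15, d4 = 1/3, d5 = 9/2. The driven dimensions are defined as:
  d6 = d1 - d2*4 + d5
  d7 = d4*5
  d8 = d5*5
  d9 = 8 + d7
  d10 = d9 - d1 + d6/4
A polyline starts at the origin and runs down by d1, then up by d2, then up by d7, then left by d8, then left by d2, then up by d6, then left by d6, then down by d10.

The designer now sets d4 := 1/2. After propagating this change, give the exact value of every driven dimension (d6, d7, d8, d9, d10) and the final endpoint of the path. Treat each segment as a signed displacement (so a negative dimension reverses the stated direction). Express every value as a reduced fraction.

Apply edit: d4 := 1/2
  d6 = d1 - d2*4 + d5 = -121/2
  d7 = d4*5 = 5/2
  d8 = d5*5 = 45/2
  d9 = 8 + d7 = 21/2
  d10 = d9 - d1 + d6/4 = -125/8
Walk from origin (0, 0):
  seg 1: down by d1 = 11 → (0, -11)
  seg 2: up by d2 = 19 → (0, 8)
  seg 3: up by d7 = 5/2 → (0, 21/2)
  seg 4: left by d8 = 45/2 → (-45/2, 21/2)
  seg 5: left by d2 = 19 → (-83/2, 21/2)
  seg 6: up by d6 = -121/2 → (-83/2, -50)
  seg 7: left by d6 = -121/2 → (19, -50)
  seg 8: down by d10 = -125/8 → (19, -275/8)

d6 = -121/2
d7 = 5/2
d8 = 45/2
d9 = 21/2
d10 = -125/8
endpoint = (19, -275/8)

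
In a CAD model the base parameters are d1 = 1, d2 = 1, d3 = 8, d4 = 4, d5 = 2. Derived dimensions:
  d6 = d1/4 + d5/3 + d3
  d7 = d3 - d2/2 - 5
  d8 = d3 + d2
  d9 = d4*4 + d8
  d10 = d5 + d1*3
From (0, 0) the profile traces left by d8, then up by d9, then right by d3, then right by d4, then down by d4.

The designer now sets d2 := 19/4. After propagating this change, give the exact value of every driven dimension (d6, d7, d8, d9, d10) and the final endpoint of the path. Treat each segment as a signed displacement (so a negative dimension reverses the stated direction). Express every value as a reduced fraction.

d6 = 107/12
d7 = 5/8
d8 = 51/4
d9 = 115/4
d10 = 5
endpoint = (-3/4, 99/4)

Apply edit: d2 := 19/4
  d6 = d1/4 + d5/3 + d3 = 107/12
  d7 = d3 - d2/2 - 5 = 5/8
  d8 = d3 + d2 = 51/4
  d9 = d4*4 + d8 = 115/4
  d10 = d5 + d1*3 = 5
Walk from origin (0, 0):
  seg 1: left by d8 = 51/4 → (-51/4, 0)
  seg 2: up by d9 = 115/4 → (-51/4, 115/4)
  seg 3: right by d3 = 8 → (-19/4, 115/4)
  seg 4: right by d4 = 4 → (-3/4, 115/4)
  seg 5: down by d4 = 4 → (-3/4, 99/4)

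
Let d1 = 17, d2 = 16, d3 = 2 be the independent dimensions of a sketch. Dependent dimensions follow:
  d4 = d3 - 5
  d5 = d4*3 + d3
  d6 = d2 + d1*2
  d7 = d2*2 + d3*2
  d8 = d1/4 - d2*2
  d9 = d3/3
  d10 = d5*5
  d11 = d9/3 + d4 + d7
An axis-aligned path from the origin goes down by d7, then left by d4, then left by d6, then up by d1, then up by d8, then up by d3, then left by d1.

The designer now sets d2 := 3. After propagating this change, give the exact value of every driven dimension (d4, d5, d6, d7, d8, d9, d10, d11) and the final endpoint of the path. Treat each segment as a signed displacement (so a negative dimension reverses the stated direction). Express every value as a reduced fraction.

d4 = -3
d5 = -7
d6 = 37
d7 = 10
d8 = -7/4
d9 = 2/3
d10 = -35
d11 = 65/9
endpoint = (-51, 29/4)

Apply edit: d2 := 3
  d4 = d3 - 5 = -3
  d5 = d4*3 + d3 = -7
  d6 = d2 + d1*2 = 37
  d7 = d2*2 + d3*2 = 10
  d8 = d1/4 - d2*2 = -7/4
  d9 = d3/3 = 2/3
  d10 = d5*5 = -35
  d11 = d9/3 + d4 + d7 = 65/9
Walk from origin (0, 0):
  seg 1: down by d7 = 10 → (0, -10)
  seg 2: left by d4 = -3 → (3, -10)
  seg 3: left by d6 = 37 → (-34, -10)
  seg 4: up by d1 = 17 → (-34, 7)
  seg 5: up by d8 = -7/4 → (-34, 21/4)
  seg 6: up by d3 = 2 → (-34, 29/4)
  seg 7: left by d1 = 17 → (-51, 29/4)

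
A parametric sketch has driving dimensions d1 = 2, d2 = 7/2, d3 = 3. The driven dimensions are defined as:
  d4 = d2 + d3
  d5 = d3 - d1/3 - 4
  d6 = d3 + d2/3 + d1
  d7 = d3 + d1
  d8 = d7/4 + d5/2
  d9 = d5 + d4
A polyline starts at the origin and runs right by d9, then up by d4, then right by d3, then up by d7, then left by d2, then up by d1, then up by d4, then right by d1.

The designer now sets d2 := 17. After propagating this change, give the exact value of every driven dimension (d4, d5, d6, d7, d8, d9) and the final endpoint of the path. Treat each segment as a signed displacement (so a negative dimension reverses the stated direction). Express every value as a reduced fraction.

Apply edit: d2 := 17
  d4 = d2 + d3 = 20
  d5 = d3 - d1/3 - 4 = -5/3
  d6 = d3 + d2/3 + d1 = 32/3
  d7 = d3 + d1 = 5
  d8 = d7/4 + d5/2 = 5/12
  d9 = d5 + d4 = 55/3
Walk from origin (0, 0):
  seg 1: right by d9 = 55/3 → (55/3, 0)
  seg 2: up by d4 = 20 → (55/3, 20)
  seg 3: right by d3 = 3 → (64/3, 20)
  seg 4: up by d7 = 5 → (64/3, 25)
  seg 5: left by d2 = 17 → (13/3, 25)
  seg 6: up by d1 = 2 → (13/3, 27)
  seg 7: up by d4 = 20 → (13/3, 47)
  seg 8: right by d1 = 2 → (19/3, 47)

d4 = 20
d5 = -5/3
d6 = 32/3
d7 = 5
d8 = 5/12
d9 = 55/3
endpoint = (19/3, 47)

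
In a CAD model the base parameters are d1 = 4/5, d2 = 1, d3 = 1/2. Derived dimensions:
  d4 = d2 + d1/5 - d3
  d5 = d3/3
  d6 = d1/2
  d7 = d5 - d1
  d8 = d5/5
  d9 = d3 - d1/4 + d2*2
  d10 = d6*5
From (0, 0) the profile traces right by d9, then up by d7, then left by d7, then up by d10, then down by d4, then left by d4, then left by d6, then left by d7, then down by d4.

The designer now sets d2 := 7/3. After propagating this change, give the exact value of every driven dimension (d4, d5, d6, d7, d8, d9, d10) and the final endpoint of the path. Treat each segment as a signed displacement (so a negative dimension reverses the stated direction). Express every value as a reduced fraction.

Apply edit: d2 := 7/3
  d4 = d2 + d1/5 - d3 = 299/150
  d5 = d3/3 = 1/6
  d6 = d1/2 = 2/5
  d7 = d5 - d1 = -19/30
  d8 = d5/5 = 1/30
  d9 = d3 - d1/4 + d2*2 = 149/30
  d10 = d6*5 = 2
Walk from origin (0, 0):
  seg 1: right by d9 = 149/30 → (149/30, 0)
  seg 2: up by d7 = -19/30 → (149/30, -19/30)
  seg 3: left by d7 = -19/30 → (28/5, -19/30)
  seg 4: up by d10 = 2 → (28/5, 41/30)
  seg 5: down by d4 = 299/150 → (28/5, -47/75)
  seg 6: left by d4 = 299/150 → (541/150, -47/75)
  seg 7: left by d6 = 2/5 → (481/150, -47/75)
  seg 8: left by d7 = -19/30 → (96/25, -47/75)
  seg 9: down by d4 = 299/150 → (96/25, -131/50)

d4 = 299/150
d5 = 1/6
d6 = 2/5
d7 = -19/30
d8 = 1/30
d9 = 149/30
d10 = 2
endpoint = (96/25, -131/50)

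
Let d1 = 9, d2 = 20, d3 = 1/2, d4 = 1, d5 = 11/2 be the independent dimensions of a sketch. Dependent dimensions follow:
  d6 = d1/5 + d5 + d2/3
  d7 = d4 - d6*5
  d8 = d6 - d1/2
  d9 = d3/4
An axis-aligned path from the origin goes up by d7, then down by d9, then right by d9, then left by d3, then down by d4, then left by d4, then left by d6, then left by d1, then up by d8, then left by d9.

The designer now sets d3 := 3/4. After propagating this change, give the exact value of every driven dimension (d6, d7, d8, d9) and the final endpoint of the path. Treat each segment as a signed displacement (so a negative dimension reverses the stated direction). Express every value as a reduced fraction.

Apply edit: d3 := 3/4
  d6 = d1/5 + d5 + d2/3 = 419/30
  d7 = d4 - d6*5 = -413/6
  d8 = d6 - d1/2 = 142/15
  d9 = d3/4 = 3/16
Walk from origin (0, 0):
  seg 1: up by d7 = -413/6 → (0, -413/6)
  seg 2: down by d9 = 3/16 → (0, -3313/48)
  seg 3: right by d9 = 3/16 → (3/16, -3313/48)
  seg 4: left by d3 = 3/4 → (-9/16, -3313/48)
  seg 5: down by d4 = 1 → (-9/16, -3361/48)
  seg 6: left by d4 = 1 → (-25/16, -3361/48)
  seg 7: left by d6 = 419/30 → (-3727/240, -3361/48)
  seg 8: left by d1 = 9 → (-5887/240, -3361/48)
  seg 9: up by d8 = 142/15 → (-5887/240, -14533/240)
  seg 10: left by d9 = 3/16 → (-1483/60, -14533/240)

d6 = 419/30
d7 = -413/6
d8 = 142/15
d9 = 3/16
endpoint = (-1483/60, -14533/240)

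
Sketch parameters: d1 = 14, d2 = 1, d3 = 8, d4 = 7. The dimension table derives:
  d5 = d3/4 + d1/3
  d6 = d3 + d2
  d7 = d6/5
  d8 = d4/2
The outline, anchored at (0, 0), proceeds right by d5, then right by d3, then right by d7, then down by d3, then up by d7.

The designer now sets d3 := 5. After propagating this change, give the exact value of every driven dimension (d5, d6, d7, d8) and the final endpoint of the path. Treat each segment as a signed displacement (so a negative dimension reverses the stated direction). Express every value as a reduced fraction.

Apply edit: d3 := 5
  d5 = d3/4 + d1/3 = 71/12
  d6 = d3 + d2 = 6
  d7 = d6/5 = 6/5
  d8 = d4/2 = 7/2
Walk from origin (0, 0):
  seg 1: right by d5 = 71/12 → (71/12, 0)
  seg 2: right by d3 = 5 → (131/12, 0)
  seg 3: right by d7 = 6/5 → (727/60, 0)
  seg 4: down by d3 = 5 → (727/60, -5)
  seg 5: up by d7 = 6/5 → (727/60, -19/5)

d5 = 71/12
d6 = 6
d7 = 6/5
d8 = 7/2
endpoint = (727/60, -19/5)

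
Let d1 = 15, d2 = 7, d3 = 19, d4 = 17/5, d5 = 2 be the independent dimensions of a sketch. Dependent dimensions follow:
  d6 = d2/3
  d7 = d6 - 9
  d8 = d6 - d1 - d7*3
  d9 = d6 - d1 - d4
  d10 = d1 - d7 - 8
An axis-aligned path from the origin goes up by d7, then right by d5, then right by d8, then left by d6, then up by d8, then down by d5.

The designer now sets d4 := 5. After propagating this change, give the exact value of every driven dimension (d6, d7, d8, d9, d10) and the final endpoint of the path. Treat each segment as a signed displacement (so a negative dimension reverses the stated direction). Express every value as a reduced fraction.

Apply edit: d4 := 5
  d6 = d2/3 = 7/3
  d7 = d6 - 9 = -20/3
  d8 = d6 - d1 - d7*3 = 22/3
  d9 = d6 - d1 - d4 = -53/3
  d10 = d1 - d7 - 8 = 41/3
Walk from origin (0, 0):
  seg 1: up by d7 = -20/3 → (0, -20/3)
  seg 2: right by d5 = 2 → (2, -20/3)
  seg 3: right by d8 = 22/3 → (28/3, -20/3)
  seg 4: left by d6 = 7/3 → (7, -20/3)
  seg 5: up by d8 = 22/3 → (7, 2/3)
  seg 6: down by d5 = 2 → (7, -4/3)

d6 = 7/3
d7 = -20/3
d8 = 22/3
d9 = -53/3
d10 = 41/3
endpoint = (7, -4/3)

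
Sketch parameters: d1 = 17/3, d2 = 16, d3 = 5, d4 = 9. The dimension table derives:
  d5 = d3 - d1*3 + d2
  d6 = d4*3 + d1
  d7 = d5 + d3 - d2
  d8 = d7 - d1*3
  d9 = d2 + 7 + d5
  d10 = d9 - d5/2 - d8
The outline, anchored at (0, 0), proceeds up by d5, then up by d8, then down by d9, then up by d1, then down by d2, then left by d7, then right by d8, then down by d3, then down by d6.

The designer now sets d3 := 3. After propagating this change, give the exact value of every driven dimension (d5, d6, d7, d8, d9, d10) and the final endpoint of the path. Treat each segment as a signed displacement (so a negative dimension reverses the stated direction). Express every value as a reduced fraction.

d5 = 2
d6 = 98/3
d7 = -11
d8 = -28
d9 = 25
d10 = 52
endpoint = (-17, -97)

Apply edit: d3 := 3
  d5 = d3 - d1*3 + d2 = 2
  d6 = d4*3 + d1 = 98/3
  d7 = d5 + d3 - d2 = -11
  d8 = d7 - d1*3 = -28
  d9 = d2 + 7 + d5 = 25
  d10 = d9 - d5/2 - d8 = 52
Walk from origin (0, 0):
  seg 1: up by d5 = 2 → (0, 2)
  seg 2: up by d8 = -28 → (0, -26)
  seg 3: down by d9 = 25 → (0, -51)
  seg 4: up by d1 = 17/3 → (0, -136/3)
  seg 5: down by d2 = 16 → (0, -184/3)
  seg 6: left by d7 = -11 → (11, -184/3)
  seg 7: right by d8 = -28 → (-17, -184/3)
  seg 8: down by d3 = 3 → (-17, -193/3)
  seg 9: down by d6 = 98/3 → (-17, -97)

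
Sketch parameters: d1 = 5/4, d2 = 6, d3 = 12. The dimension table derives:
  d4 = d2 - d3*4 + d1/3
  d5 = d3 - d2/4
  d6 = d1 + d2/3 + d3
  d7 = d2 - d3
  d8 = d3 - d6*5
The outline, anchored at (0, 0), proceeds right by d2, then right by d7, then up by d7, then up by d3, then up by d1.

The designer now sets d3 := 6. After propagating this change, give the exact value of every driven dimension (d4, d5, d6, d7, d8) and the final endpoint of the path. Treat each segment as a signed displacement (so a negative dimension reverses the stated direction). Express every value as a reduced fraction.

d4 = -211/12
d5 = 9/2
d6 = 37/4
d7 = 0
d8 = -161/4
endpoint = (6, 29/4)

Apply edit: d3 := 6
  d4 = d2 - d3*4 + d1/3 = -211/12
  d5 = d3 - d2/4 = 9/2
  d6 = d1 + d2/3 + d3 = 37/4
  d7 = d2 - d3 = 0
  d8 = d3 - d6*5 = -161/4
Walk from origin (0, 0):
  seg 1: right by d2 = 6 → (6, 0)
  seg 2: right by d7 = 0 → (6, 0)
  seg 3: up by d7 = 0 → (6, 0)
  seg 4: up by d3 = 6 → (6, 6)
  seg 5: up by d1 = 5/4 → (6, 29/4)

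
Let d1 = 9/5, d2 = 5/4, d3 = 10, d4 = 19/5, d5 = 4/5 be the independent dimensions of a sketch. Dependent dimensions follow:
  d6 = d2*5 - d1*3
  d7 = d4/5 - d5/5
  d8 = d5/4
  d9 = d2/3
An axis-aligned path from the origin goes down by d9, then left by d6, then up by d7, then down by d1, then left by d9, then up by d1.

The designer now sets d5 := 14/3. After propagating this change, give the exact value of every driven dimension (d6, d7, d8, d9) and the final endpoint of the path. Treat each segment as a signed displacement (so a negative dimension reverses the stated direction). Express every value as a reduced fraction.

Apply edit: d5 := 14/3
  d6 = d2*5 - d1*3 = 17/20
  d7 = d4/5 - d5/5 = -13/75
  d8 = d5/4 = 7/6
  d9 = d2/3 = 5/12
Walk from origin (0, 0):
  seg 1: down by d9 = 5/12 → (0, -5/12)
  seg 2: left by d6 = 17/20 → (-17/20, -5/12)
  seg 3: up by d7 = -13/75 → (-17/20, -59/100)
  seg 4: down by d1 = 9/5 → (-17/20, -239/100)
  seg 5: left by d9 = 5/12 → (-19/15, -239/100)
  seg 6: up by d1 = 9/5 → (-19/15, -59/100)

d6 = 17/20
d7 = -13/75
d8 = 7/6
d9 = 5/12
endpoint = (-19/15, -59/100)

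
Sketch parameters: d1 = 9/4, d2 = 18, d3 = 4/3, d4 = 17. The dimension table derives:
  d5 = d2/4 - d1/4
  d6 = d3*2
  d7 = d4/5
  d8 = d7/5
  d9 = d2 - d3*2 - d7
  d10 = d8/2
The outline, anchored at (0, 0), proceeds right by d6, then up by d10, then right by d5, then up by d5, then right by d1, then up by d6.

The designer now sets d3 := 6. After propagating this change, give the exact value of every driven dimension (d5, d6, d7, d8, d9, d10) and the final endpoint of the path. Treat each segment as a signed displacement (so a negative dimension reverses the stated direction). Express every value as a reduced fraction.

d5 = 63/16
d6 = 12
d7 = 17/5
d8 = 17/25
d9 = 13/5
d10 = 17/50
endpoint = (291/16, 6511/400)

Apply edit: d3 := 6
  d5 = d2/4 - d1/4 = 63/16
  d6 = d3*2 = 12
  d7 = d4/5 = 17/5
  d8 = d7/5 = 17/25
  d9 = d2 - d3*2 - d7 = 13/5
  d10 = d8/2 = 17/50
Walk from origin (0, 0):
  seg 1: right by d6 = 12 → (12, 0)
  seg 2: up by d10 = 17/50 → (12, 17/50)
  seg 3: right by d5 = 63/16 → (255/16, 17/50)
  seg 4: up by d5 = 63/16 → (255/16, 1711/400)
  seg 5: right by d1 = 9/4 → (291/16, 1711/400)
  seg 6: up by d6 = 12 → (291/16, 6511/400)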